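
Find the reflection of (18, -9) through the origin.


Reflection through origin: (x, y) -> (-x, -y)
(18, -9) -> (-18, 9)

(-18, 9)


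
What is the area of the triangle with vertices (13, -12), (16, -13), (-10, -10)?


Area = |x1(y2-y3) + x2(y3-y1) + x3(y1-y2)| / 2
= |13*(-13--10) + 16*(-10--12) + -10*(-12--13)| / 2
= 8.5

8.5


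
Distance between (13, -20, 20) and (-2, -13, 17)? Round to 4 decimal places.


d = sqrt((-2-13)^2 + (-13--20)^2 + (17-20)^2) = 16.8226

16.8226


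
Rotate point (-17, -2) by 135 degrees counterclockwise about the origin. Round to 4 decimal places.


x' = -17*cos(135) - -2*sin(135) = 13.435
y' = -17*sin(135) + -2*cos(135) = -10.6066

(13.435, -10.6066)


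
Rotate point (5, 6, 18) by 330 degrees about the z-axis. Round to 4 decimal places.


x' = 5*cos(330) - 6*sin(330) = 7.3301
y' = 5*sin(330) + 6*cos(330) = 2.6962
z' = 18

(7.3301, 2.6962, 18)


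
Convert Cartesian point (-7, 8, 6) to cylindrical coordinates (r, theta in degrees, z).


r = sqrt((-7)^2 + 8^2) = 10.6301
theta = atan2(8, -7) = 131.1859 deg
z = 6

r = 10.6301, theta = 131.1859 deg, z = 6


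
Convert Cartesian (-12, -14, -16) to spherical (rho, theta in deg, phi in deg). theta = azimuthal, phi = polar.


rho = sqrt((-12)^2 + (-14)^2 + (-16)^2) = 24.4131
theta = atan2(-14, -12) = 229.3987 deg
phi = acos(-16/24.4131) = 130.9489 deg

rho = 24.4131, theta = 229.3987 deg, phi = 130.9489 deg


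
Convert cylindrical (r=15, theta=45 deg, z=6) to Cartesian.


x = 15 * cos(45) = 10.6066
y = 15 * sin(45) = 10.6066
z = 6

(10.6066, 10.6066, 6)


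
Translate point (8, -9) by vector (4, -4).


Translation: (x+dx, y+dy) = (8+4, -9+-4) = (12, -13)

(12, -13)


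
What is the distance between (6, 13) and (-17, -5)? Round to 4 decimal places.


d = sqrt((-17-6)^2 + (-5-13)^2) = 29.2062

29.2062


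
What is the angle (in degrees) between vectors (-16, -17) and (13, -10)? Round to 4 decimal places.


dot = -16*13 + -17*-10 = -38
|u| = 23.3452, |v| = 16.4012
cos(angle) = -0.0992
angle = 95.6957 degrees

95.6957 degrees


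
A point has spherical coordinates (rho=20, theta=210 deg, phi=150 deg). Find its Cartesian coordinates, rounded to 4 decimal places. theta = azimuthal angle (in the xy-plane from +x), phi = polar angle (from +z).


x = 20 * sin(150) * cos(210) = -8.6603
y = 20 * sin(150) * sin(210) = -5
z = 20 * cos(150) = -17.3205

(-8.6603, -5, -17.3205)


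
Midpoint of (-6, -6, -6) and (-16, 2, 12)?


Midpoint = ((-6+-16)/2, (-6+2)/2, (-6+12)/2) = (-11, -2, 3)

(-11, -2, 3)


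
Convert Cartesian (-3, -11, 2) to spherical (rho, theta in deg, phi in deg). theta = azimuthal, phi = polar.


rho = sqrt((-3)^2 + (-11)^2 + 2^2) = 11.5758
theta = atan2(-11, -3) = 254.7449 deg
phi = acos(2/11.5758) = 80.0509 deg

rho = 11.5758, theta = 254.7449 deg, phi = 80.0509 deg


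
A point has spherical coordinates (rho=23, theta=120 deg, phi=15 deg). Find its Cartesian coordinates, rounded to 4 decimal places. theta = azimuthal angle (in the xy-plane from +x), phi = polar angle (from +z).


x = 23 * sin(15) * cos(120) = -2.9764
y = 23 * sin(15) * sin(120) = 5.1553
z = 23 * cos(15) = 22.2163

(-2.9764, 5.1553, 22.2163)


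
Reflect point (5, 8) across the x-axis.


Reflection across x-axis: (x, y) -> (x, -y)
(5, 8) -> (5, -8)

(5, -8)


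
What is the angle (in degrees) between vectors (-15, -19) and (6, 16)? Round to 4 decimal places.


dot = -15*6 + -19*16 = -394
|u| = 24.2074, |v| = 17.088
cos(angle) = -0.9525
angle = 162.2659 degrees

162.2659 degrees


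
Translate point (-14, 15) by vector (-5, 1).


Translation: (x+dx, y+dy) = (-14+-5, 15+1) = (-19, 16)

(-19, 16)


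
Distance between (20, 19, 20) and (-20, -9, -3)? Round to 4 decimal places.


d = sqrt((-20-20)^2 + (-9-19)^2 + (-3-20)^2) = 53.9722

53.9722


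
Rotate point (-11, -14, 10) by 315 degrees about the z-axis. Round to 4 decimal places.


x' = -11*cos(315) - -14*sin(315) = -17.6777
y' = -11*sin(315) + -14*cos(315) = -2.1213
z' = 10

(-17.6777, -2.1213, 10)


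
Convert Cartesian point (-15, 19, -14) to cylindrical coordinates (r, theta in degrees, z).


r = sqrt((-15)^2 + 19^2) = 24.2074
theta = atan2(19, -15) = 128.2902 deg
z = -14

r = 24.2074, theta = 128.2902 deg, z = -14


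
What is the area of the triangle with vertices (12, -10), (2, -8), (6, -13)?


Area = |x1(y2-y3) + x2(y3-y1) + x3(y1-y2)| / 2
= |12*(-8--13) + 2*(-13--10) + 6*(-10--8)| / 2
= 21

21


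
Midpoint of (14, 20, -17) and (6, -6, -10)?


Midpoint = ((14+6)/2, (20+-6)/2, (-17+-10)/2) = (10, 7, -13.5)

(10, 7, -13.5)


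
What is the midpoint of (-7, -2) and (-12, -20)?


Midpoint = ((-7+-12)/2, (-2+-20)/2) = (-9.5, -11)

(-9.5, -11)


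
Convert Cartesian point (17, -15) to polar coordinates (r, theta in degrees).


r = sqrt(17^2 + (-15)^2) = 22.6716
theta = atan2(-15, 17) = 318.5763 degrees

r = 22.6716, theta = 318.5763 degrees


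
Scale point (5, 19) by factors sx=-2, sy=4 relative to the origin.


Scaling: (x*sx, y*sy) = (5*-2, 19*4) = (-10, 76)

(-10, 76)


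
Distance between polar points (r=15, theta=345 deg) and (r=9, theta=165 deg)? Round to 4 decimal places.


d = sqrt(r1^2 + r2^2 - 2*r1*r2*cos(t2-t1))
d = sqrt(15^2 + 9^2 - 2*15*9*cos(165-345)) = 24

24


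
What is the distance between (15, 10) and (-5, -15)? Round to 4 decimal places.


d = sqrt((-5-15)^2 + (-15-10)^2) = 32.0156

32.0156


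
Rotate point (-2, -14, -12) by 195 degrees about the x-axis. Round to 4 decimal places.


x' = -2
y' = -14*cos(195) - -12*sin(195) = 10.4171
z' = -14*sin(195) + -12*cos(195) = 15.2146

(-2, 10.4171, 15.2146)


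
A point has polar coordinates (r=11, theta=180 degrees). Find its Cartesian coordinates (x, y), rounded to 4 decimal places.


x = 11 * cos(180) = -11
y = 11 * sin(180) = 0

(-11, 0)


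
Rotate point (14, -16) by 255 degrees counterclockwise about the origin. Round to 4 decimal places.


x' = 14*cos(255) - -16*sin(255) = -19.0783
y' = 14*sin(255) + -16*cos(255) = -9.3819

(-19.0783, -9.3819)


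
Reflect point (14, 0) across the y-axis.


Reflection across y-axis: (x, y) -> (-x, y)
(14, 0) -> (-14, 0)

(-14, 0)


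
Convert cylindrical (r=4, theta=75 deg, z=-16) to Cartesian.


x = 4 * cos(75) = 1.0353
y = 4 * sin(75) = 3.8637
z = -16

(1.0353, 3.8637, -16)


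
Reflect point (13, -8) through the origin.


Reflection through origin: (x, y) -> (-x, -y)
(13, -8) -> (-13, 8)

(-13, 8)


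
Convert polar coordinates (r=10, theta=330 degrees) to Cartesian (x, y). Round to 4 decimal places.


x = 10 * cos(330) = 8.6603
y = 10 * sin(330) = -5

(8.6603, -5)


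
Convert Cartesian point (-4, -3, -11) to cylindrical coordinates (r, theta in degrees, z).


r = sqrt((-4)^2 + (-3)^2) = 5
theta = atan2(-3, -4) = 216.8699 deg
z = -11

r = 5, theta = 216.8699 deg, z = -11


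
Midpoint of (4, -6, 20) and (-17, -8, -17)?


Midpoint = ((4+-17)/2, (-6+-8)/2, (20+-17)/2) = (-6.5, -7, 1.5)

(-6.5, -7, 1.5)


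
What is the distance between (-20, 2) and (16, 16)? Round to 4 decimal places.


d = sqrt((16--20)^2 + (16-2)^2) = 38.6264

38.6264


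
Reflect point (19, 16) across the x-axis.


Reflection across x-axis: (x, y) -> (x, -y)
(19, 16) -> (19, -16)

(19, -16)


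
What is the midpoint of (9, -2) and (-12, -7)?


Midpoint = ((9+-12)/2, (-2+-7)/2) = (-1.5, -4.5)

(-1.5, -4.5)


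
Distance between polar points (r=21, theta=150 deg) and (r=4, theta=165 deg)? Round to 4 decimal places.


d = sqrt(r1^2 + r2^2 - 2*r1*r2*cos(t2-t1))
d = sqrt(21^2 + 4^2 - 2*21*4*cos(165-150)) = 17.1675

17.1675


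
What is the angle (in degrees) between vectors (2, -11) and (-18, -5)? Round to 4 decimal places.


dot = 2*-18 + -11*-5 = 19
|u| = 11.1803, |v| = 18.6815
cos(angle) = 0.091
angle = 84.7807 degrees

84.7807 degrees


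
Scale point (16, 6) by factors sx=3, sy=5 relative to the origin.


Scaling: (x*sx, y*sy) = (16*3, 6*5) = (48, 30)

(48, 30)


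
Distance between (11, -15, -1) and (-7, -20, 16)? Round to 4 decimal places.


d = sqrt((-7-11)^2 + (-20--15)^2 + (16--1)^2) = 25.2587

25.2587


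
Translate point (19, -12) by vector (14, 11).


Translation: (x+dx, y+dy) = (19+14, -12+11) = (33, -1)

(33, -1)


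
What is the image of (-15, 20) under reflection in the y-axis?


Reflection across y-axis: (x, y) -> (-x, y)
(-15, 20) -> (15, 20)

(15, 20)


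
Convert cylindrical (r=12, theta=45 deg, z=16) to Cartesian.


x = 12 * cos(45) = 8.4853
y = 12 * sin(45) = 8.4853
z = 16

(8.4853, 8.4853, 16)


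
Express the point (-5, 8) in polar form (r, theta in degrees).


r = sqrt((-5)^2 + 8^2) = 9.434
theta = atan2(8, -5) = 122.0054 degrees

r = 9.434, theta = 122.0054 degrees


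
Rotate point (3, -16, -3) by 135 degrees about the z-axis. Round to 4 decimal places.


x' = 3*cos(135) - -16*sin(135) = 9.1924
y' = 3*sin(135) + -16*cos(135) = 13.435
z' = -3

(9.1924, 13.435, -3)


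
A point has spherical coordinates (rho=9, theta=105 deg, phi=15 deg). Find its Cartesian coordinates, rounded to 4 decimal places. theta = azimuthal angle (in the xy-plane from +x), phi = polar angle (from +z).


x = 9 * sin(15) * cos(105) = -0.6029
y = 9 * sin(15) * sin(105) = 2.25
z = 9 * cos(15) = 8.6933

(-0.6029, 2.25, 8.6933)


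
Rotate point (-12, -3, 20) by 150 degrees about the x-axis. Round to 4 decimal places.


x' = -12
y' = -3*cos(150) - 20*sin(150) = -7.4019
z' = -3*sin(150) + 20*cos(150) = -18.8205

(-12, -7.4019, -18.8205)


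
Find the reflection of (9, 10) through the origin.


Reflection through origin: (x, y) -> (-x, -y)
(9, 10) -> (-9, -10)

(-9, -10)


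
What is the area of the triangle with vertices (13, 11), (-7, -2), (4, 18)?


Area = |x1(y2-y3) + x2(y3-y1) + x3(y1-y2)| / 2
= |13*(-2-18) + -7*(18-11) + 4*(11--2)| / 2
= 128.5

128.5


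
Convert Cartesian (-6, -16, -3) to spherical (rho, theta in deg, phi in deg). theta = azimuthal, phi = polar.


rho = sqrt((-6)^2 + (-16)^2 + (-3)^2) = 17.3494
theta = atan2(-16, -6) = 249.444 deg
phi = acos(-3/17.3494) = 99.9575 deg

rho = 17.3494, theta = 249.444 deg, phi = 99.9575 deg


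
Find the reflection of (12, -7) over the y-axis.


Reflection across y-axis: (x, y) -> (-x, y)
(12, -7) -> (-12, -7)

(-12, -7)


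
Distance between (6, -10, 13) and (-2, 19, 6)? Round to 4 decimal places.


d = sqrt((-2-6)^2 + (19--10)^2 + (6-13)^2) = 30.8869

30.8869


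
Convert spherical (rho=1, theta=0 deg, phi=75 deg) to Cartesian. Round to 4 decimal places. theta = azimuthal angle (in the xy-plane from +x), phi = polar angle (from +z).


x = 1 * sin(75) * cos(0) = 0.9659
y = 1 * sin(75) * sin(0) = 0
z = 1 * cos(75) = 0.2588

(0.9659, 0, 0.2588)


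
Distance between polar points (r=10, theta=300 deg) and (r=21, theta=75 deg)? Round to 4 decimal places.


d = sqrt(r1^2 + r2^2 - 2*r1*r2*cos(t2-t1))
d = sqrt(10^2 + 21^2 - 2*10*21*cos(75-300)) = 28.948

28.948


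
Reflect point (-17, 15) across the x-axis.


Reflection across x-axis: (x, y) -> (x, -y)
(-17, 15) -> (-17, -15)

(-17, -15)


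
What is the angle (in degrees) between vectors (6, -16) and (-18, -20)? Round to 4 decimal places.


dot = 6*-18 + -16*-20 = 212
|u| = 17.088, |v| = 26.9072
cos(angle) = 0.4611
angle = 62.5433 degrees

62.5433 degrees


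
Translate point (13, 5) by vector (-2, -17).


Translation: (x+dx, y+dy) = (13+-2, 5+-17) = (11, -12)

(11, -12)


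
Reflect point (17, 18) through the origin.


Reflection through origin: (x, y) -> (-x, -y)
(17, 18) -> (-17, -18)

(-17, -18)


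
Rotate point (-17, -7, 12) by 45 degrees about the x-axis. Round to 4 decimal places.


x' = -17
y' = -7*cos(45) - 12*sin(45) = -13.435
z' = -7*sin(45) + 12*cos(45) = 3.5355

(-17, -13.435, 3.5355)


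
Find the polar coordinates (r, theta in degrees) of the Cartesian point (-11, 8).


r = sqrt((-11)^2 + 8^2) = 13.6015
theta = atan2(8, -11) = 143.9726 degrees

r = 13.6015, theta = 143.9726 degrees


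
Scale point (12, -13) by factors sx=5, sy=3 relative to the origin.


Scaling: (x*sx, y*sy) = (12*5, -13*3) = (60, -39)

(60, -39)


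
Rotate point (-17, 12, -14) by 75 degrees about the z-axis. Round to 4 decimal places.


x' = -17*cos(75) - 12*sin(75) = -15.991
y' = -17*sin(75) + 12*cos(75) = -13.3149
z' = -14

(-15.991, -13.3149, -14)


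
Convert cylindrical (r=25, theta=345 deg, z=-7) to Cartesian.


x = 25 * cos(345) = 24.1481
y = 25 * sin(345) = -6.4705
z = -7

(24.1481, -6.4705, -7)


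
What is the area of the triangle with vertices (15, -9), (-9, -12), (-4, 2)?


Area = |x1(y2-y3) + x2(y3-y1) + x3(y1-y2)| / 2
= |15*(-12-2) + -9*(2--9) + -4*(-9--12)| / 2
= 160.5

160.5


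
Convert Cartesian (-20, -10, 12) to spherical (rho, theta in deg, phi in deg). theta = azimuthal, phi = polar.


rho = sqrt((-20)^2 + (-10)^2 + 12^2) = 25.3772
theta = atan2(-10, -20) = 206.5651 deg
phi = acos(12/25.3772) = 61.7795 deg

rho = 25.3772, theta = 206.5651 deg, phi = 61.7795 deg


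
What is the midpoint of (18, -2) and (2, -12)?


Midpoint = ((18+2)/2, (-2+-12)/2) = (10, -7)

(10, -7)


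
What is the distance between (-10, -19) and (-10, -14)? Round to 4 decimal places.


d = sqrt((-10--10)^2 + (-14--19)^2) = 5

5


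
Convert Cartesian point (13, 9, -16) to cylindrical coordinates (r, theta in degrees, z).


r = sqrt(13^2 + 9^2) = 15.8114
theta = atan2(9, 13) = 34.6952 deg
z = -16

r = 15.8114, theta = 34.6952 deg, z = -16


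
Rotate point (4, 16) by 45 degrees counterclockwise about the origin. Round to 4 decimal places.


x' = 4*cos(45) - 16*sin(45) = -8.4853
y' = 4*sin(45) + 16*cos(45) = 14.1421

(-8.4853, 14.1421)


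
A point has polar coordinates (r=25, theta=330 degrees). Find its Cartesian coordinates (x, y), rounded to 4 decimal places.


x = 25 * cos(330) = 21.6506
y = 25 * sin(330) = -12.5

(21.6506, -12.5)


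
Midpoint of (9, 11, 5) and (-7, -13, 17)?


Midpoint = ((9+-7)/2, (11+-13)/2, (5+17)/2) = (1, -1, 11)

(1, -1, 11)


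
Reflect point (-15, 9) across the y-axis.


Reflection across y-axis: (x, y) -> (-x, y)
(-15, 9) -> (15, 9)

(15, 9)


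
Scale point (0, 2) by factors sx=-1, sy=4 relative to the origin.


Scaling: (x*sx, y*sy) = (0*-1, 2*4) = (0, 8)

(0, 8)


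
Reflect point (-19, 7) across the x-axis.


Reflection across x-axis: (x, y) -> (x, -y)
(-19, 7) -> (-19, -7)

(-19, -7)


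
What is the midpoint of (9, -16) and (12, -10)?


Midpoint = ((9+12)/2, (-16+-10)/2) = (10.5, -13)

(10.5, -13)


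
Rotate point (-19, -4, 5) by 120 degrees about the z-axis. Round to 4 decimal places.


x' = -19*cos(120) - -4*sin(120) = 12.9641
y' = -19*sin(120) + -4*cos(120) = -14.4545
z' = 5

(12.9641, -14.4545, 5)


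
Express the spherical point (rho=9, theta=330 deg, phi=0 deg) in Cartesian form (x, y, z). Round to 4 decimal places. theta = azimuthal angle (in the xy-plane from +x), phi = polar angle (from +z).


x = 9 * sin(0) * cos(330) = 0
y = 9 * sin(0) * sin(330) = 0
z = 9 * cos(0) = 9

(0, 0, 9)


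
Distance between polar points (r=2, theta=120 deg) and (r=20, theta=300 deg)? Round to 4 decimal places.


d = sqrt(r1^2 + r2^2 - 2*r1*r2*cos(t2-t1))
d = sqrt(2^2 + 20^2 - 2*2*20*cos(300-120)) = 22

22


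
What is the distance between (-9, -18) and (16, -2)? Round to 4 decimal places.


d = sqrt((16--9)^2 + (-2--18)^2) = 29.6816

29.6816


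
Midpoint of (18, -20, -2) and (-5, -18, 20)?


Midpoint = ((18+-5)/2, (-20+-18)/2, (-2+20)/2) = (6.5, -19, 9)

(6.5, -19, 9)


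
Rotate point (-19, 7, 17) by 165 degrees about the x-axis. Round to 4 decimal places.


x' = -19
y' = 7*cos(165) - 17*sin(165) = -11.1614
z' = 7*sin(165) + 17*cos(165) = -14.609

(-19, -11.1614, -14.609)


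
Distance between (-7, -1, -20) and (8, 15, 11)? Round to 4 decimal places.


d = sqrt((8--7)^2 + (15--1)^2 + (11--20)^2) = 37.9737

37.9737


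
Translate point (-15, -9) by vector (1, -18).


Translation: (x+dx, y+dy) = (-15+1, -9+-18) = (-14, -27)

(-14, -27)


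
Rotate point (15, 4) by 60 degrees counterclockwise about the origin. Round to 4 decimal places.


x' = 15*cos(60) - 4*sin(60) = 4.0359
y' = 15*sin(60) + 4*cos(60) = 14.9904

(4.0359, 14.9904)


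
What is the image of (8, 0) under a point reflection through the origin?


Reflection through origin: (x, y) -> (-x, -y)
(8, 0) -> (-8, 0)

(-8, 0)


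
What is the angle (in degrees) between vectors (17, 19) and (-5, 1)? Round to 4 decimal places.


dot = 17*-5 + 19*1 = -66
|u| = 25.4951, |v| = 5.099
cos(angle) = -0.5077
angle = 120.5102 degrees

120.5102 degrees


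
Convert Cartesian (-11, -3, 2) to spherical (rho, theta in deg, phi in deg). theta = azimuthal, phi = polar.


rho = sqrt((-11)^2 + (-3)^2 + 2^2) = 11.5758
theta = atan2(-3, -11) = 195.2551 deg
phi = acos(2/11.5758) = 80.0509 deg

rho = 11.5758, theta = 195.2551 deg, phi = 80.0509 deg


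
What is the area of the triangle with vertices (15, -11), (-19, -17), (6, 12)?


Area = |x1(y2-y3) + x2(y3-y1) + x3(y1-y2)| / 2
= |15*(-17-12) + -19*(12--11) + 6*(-11--17)| / 2
= 418

418


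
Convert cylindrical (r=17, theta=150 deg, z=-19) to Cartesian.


x = 17 * cos(150) = -14.7224
y = 17 * sin(150) = 8.5
z = -19

(-14.7224, 8.5, -19)


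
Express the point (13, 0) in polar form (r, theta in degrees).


r = sqrt(13^2 + 0^2) = 13
theta = atan2(0, 13) = 0 degrees

r = 13, theta = 0 degrees


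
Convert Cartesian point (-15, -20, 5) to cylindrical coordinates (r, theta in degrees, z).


r = sqrt((-15)^2 + (-20)^2) = 25
theta = atan2(-20, -15) = 233.1301 deg
z = 5

r = 25, theta = 233.1301 deg, z = 5


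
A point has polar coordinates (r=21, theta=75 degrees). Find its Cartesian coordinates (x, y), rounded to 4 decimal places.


x = 21 * cos(75) = 5.4352
y = 21 * sin(75) = 20.2844

(5.4352, 20.2844)


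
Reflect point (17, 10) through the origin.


Reflection through origin: (x, y) -> (-x, -y)
(17, 10) -> (-17, -10)

(-17, -10)


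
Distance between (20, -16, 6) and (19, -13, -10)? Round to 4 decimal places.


d = sqrt((19-20)^2 + (-13--16)^2 + (-10-6)^2) = 16.3095

16.3095


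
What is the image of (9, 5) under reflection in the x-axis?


Reflection across x-axis: (x, y) -> (x, -y)
(9, 5) -> (9, -5)

(9, -5)


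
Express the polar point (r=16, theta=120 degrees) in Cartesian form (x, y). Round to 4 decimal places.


x = 16 * cos(120) = -8
y = 16 * sin(120) = 13.8564

(-8, 13.8564)


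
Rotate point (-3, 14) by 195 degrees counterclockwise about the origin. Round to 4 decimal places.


x' = -3*cos(195) - 14*sin(195) = 6.5212
y' = -3*sin(195) + 14*cos(195) = -12.7465

(6.5212, -12.7465)


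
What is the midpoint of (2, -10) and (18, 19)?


Midpoint = ((2+18)/2, (-10+19)/2) = (10, 4.5)

(10, 4.5)


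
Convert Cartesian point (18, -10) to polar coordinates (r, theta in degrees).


r = sqrt(18^2 + (-10)^2) = 20.5913
theta = atan2(-10, 18) = 330.9454 degrees

r = 20.5913, theta = 330.9454 degrees


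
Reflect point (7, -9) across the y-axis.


Reflection across y-axis: (x, y) -> (-x, y)
(7, -9) -> (-7, -9)

(-7, -9)


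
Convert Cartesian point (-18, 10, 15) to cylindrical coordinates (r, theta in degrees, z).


r = sqrt((-18)^2 + 10^2) = 20.5913
theta = atan2(10, -18) = 150.9454 deg
z = 15

r = 20.5913, theta = 150.9454 deg, z = 15


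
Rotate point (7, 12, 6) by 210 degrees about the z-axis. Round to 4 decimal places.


x' = 7*cos(210) - 12*sin(210) = -0.0622
y' = 7*sin(210) + 12*cos(210) = -13.8923
z' = 6

(-0.0622, -13.8923, 6)


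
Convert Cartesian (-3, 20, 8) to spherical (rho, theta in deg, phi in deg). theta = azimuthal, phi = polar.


rho = sqrt((-3)^2 + 20^2 + 8^2) = 21.7486
theta = atan2(20, -3) = 98.5308 deg
phi = acos(8/21.7486) = 68.4175 deg

rho = 21.7486, theta = 98.5308 deg, phi = 68.4175 deg


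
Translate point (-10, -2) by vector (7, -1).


Translation: (x+dx, y+dy) = (-10+7, -2+-1) = (-3, -3)

(-3, -3)


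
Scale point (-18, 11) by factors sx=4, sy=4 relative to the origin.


Scaling: (x*sx, y*sy) = (-18*4, 11*4) = (-72, 44)

(-72, 44)


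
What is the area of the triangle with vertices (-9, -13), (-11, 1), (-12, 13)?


Area = |x1(y2-y3) + x2(y3-y1) + x3(y1-y2)| / 2
= |-9*(1-13) + -11*(13--13) + -12*(-13-1)| / 2
= 5

5


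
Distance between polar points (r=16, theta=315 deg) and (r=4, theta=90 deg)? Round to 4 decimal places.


d = sqrt(r1^2 + r2^2 - 2*r1*r2*cos(t2-t1))
d = sqrt(16^2 + 4^2 - 2*16*4*cos(90-315)) = 19.0397

19.0397


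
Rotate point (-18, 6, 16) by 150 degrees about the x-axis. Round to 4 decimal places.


x' = -18
y' = 6*cos(150) - 16*sin(150) = -13.1962
z' = 6*sin(150) + 16*cos(150) = -10.8564

(-18, -13.1962, -10.8564)


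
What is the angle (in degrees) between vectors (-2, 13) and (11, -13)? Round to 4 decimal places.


dot = -2*11 + 13*-13 = -191
|u| = 13.1529, |v| = 17.0294
cos(angle) = -0.8527
angle = 148.5098 degrees

148.5098 degrees


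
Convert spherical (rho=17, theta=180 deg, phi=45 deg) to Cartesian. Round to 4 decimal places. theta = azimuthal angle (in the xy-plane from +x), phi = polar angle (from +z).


x = 17 * sin(45) * cos(180) = -12.0208
y = 17 * sin(45) * sin(180) = 0
z = 17 * cos(45) = 12.0208

(-12.0208, 0, 12.0208)


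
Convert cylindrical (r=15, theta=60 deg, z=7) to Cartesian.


x = 15 * cos(60) = 7.5
y = 15 * sin(60) = 12.9904
z = 7

(7.5, 12.9904, 7)


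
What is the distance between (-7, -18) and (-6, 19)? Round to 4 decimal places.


d = sqrt((-6--7)^2 + (19--18)^2) = 37.0135

37.0135


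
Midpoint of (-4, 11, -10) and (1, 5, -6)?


Midpoint = ((-4+1)/2, (11+5)/2, (-10+-6)/2) = (-1.5, 8, -8)

(-1.5, 8, -8)


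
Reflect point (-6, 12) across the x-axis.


Reflection across x-axis: (x, y) -> (x, -y)
(-6, 12) -> (-6, -12)

(-6, -12)


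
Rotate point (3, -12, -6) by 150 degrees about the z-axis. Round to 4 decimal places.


x' = 3*cos(150) - -12*sin(150) = 3.4019
y' = 3*sin(150) + -12*cos(150) = 11.8923
z' = -6

(3.4019, 11.8923, -6)


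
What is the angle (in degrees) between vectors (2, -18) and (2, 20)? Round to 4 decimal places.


dot = 2*2 + -18*20 = -356
|u| = 18.1108, |v| = 20.0998
cos(angle) = -0.978
angle = 167.9492 degrees

167.9492 degrees


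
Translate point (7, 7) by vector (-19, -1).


Translation: (x+dx, y+dy) = (7+-19, 7+-1) = (-12, 6)

(-12, 6)


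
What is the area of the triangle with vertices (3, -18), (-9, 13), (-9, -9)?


Area = |x1(y2-y3) + x2(y3-y1) + x3(y1-y2)| / 2
= |3*(13--9) + -9*(-9--18) + -9*(-18-13)| / 2
= 132

132


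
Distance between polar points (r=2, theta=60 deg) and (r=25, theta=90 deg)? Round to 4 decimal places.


d = sqrt(r1^2 + r2^2 - 2*r1*r2*cos(t2-t1))
d = sqrt(2^2 + 25^2 - 2*2*25*cos(90-60)) = 23.2894

23.2894


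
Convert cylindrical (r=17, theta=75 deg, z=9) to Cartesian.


x = 17 * cos(75) = 4.3999
y = 17 * sin(75) = 16.4207
z = 9

(4.3999, 16.4207, 9)


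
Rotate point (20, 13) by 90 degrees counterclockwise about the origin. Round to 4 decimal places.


x' = 20*cos(90) - 13*sin(90) = -13
y' = 20*sin(90) + 13*cos(90) = 20

(-13, 20)


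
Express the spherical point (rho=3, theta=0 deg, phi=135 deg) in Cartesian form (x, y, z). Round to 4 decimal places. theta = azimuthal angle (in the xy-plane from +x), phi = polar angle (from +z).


x = 3 * sin(135) * cos(0) = 2.1213
y = 3 * sin(135) * sin(0) = 0
z = 3 * cos(135) = -2.1213

(2.1213, 0, -2.1213)


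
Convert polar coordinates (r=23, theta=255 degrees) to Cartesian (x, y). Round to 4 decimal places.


x = 23 * cos(255) = -5.9528
y = 23 * sin(255) = -22.2163

(-5.9528, -22.2163)


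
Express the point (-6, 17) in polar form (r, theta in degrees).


r = sqrt((-6)^2 + 17^2) = 18.0278
theta = atan2(17, -6) = 109.44 degrees

r = 18.0278, theta = 109.44 degrees


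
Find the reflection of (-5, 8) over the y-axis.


Reflection across y-axis: (x, y) -> (-x, y)
(-5, 8) -> (5, 8)

(5, 8)


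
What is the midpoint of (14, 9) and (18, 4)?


Midpoint = ((14+18)/2, (9+4)/2) = (16, 6.5)

(16, 6.5)


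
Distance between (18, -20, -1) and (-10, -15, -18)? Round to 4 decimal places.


d = sqrt((-10-18)^2 + (-15--20)^2 + (-18--1)^2) = 33.1361

33.1361


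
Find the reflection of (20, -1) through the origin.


Reflection through origin: (x, y) -> (-x, -y)
(20, -1) -> (-20, 1)

(-20, 1)


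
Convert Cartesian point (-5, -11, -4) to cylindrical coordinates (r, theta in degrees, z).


r = sqrt((-5)^2 + (-11)^2) = 12.083
theta = atan2(-11, -5) = 245.556 deg
z = -4

r = 12.083, theta = 245.556 deg, z = -4


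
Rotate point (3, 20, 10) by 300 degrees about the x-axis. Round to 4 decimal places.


x' = 3
y' = 20*cos(300) - 10*sin(300) = 18.6603
z' = 20*sin(300) + 10*cos(300) = -12.3205

(3, 18.6603, -12.3205)


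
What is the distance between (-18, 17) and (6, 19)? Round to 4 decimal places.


d = sqrt((6--18)^2 + (19-17)^2) = 24.0832

24.0832


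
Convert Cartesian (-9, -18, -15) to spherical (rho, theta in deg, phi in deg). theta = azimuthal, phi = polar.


rho = sqrt((-9)^2 + (-18)^2 + (-15)^2) = 25.0998
theta = atan2(-18, -9) = 243.4349 deg
phi = acos(-15/25.0998) = 126.6992 deg

rho = 25.0998, theta = 243.4349 deg, phi = 126.6992 deg


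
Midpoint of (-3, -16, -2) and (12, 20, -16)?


Midpoint = ((-3+12)/2, (-16+20)/2, (-2+-16)/2) = (4.5, 2, -9)

(4.5, 2, -9)


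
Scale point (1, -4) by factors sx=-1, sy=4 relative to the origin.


Scaling: (x*sx, y*sy) = (1*-1, -4*4) = (-1, -16)

(-1, -16)


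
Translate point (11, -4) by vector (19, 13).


Translation: (x+dx, y+dy) = (11+19, -4+13) = (30, 9)

(30, 9)


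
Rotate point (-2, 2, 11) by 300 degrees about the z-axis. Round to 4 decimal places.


x' = -2*cos(300) - 2*sin(300) = 0.7321
y' = -2*sin(300) + 2*cos(300) = 2.7321
z' = 11

(0.7321, 2.7321, 11)


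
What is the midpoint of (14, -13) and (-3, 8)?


Midpoint = ((14+-3)/2, (-13+8)/2) = (5.5, -2.5)

(5.5, -2.5)


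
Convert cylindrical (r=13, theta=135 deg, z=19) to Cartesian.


x = 13 * cos(135) = -9.1924
y = 13 * sin(135) = 9.1924
z = 19

(-9.1924, 9.1924, 19)


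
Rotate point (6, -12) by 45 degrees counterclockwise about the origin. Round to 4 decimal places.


x' = 6*cos(45) - -12*sin(45) = 12.7279
y' = 6*sin(45) + -12*cos(45) = -4.2426

(12.7279, -4.2426)


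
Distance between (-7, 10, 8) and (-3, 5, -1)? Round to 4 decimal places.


d = sqrt((-3--7)^2 + (5-10)^2 + (-1-8)^2) = 11.0454

11.0454


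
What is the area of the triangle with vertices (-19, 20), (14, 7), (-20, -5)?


Area = |x1(y2-y3) + x2(y3-y1) + x3(y1-y2)| / 2
= |-19*(7--5) + 14*(-5-20) + -20*(20-7)| / 2
= 419

419


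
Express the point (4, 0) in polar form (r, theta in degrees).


r = sqrt(4^2 + 0^2) = 4
theta = atan2(0, 4) = 0 degrees

r = 4, theta = 0 degrees


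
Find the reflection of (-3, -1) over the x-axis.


Reflection across x-axis: (x, y) -> (x, -y)
(-3, -1) -> (-3, 1)

(-3, 1)


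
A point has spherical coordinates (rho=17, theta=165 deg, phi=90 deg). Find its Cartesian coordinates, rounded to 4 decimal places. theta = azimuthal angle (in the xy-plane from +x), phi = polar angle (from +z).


x = 17 * sin(90) * cos(165) = -16.4207
y = 17 * sin(90) * sin(165) = 4.3999
z = 17 * cos(90) = 0

(-16.4207, 4.3999, 0)


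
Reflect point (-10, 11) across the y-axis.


Reflection across y-axis: (x, y) -> (-x, y)
(-10, 11) -> (10, 11)

(10, 11)


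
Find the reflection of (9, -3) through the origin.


Reflection through origin: (x, y) -> (-x, -y)
(9, -3) -> (-9, 3)

(-9, 3)


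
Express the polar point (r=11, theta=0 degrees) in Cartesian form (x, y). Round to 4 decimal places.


x = 11 * cos(0) = 11
y = 11 * sin(0) = 0

(11, 0)


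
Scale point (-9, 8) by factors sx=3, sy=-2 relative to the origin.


Scaling: (x*sx, y*sy) = (-9*3, 8*-2) = (-27, -16)

(-27, -16)


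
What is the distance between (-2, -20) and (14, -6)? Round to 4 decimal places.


d = sqrt((14--2)^2 + (-6--20)^2) = 21.2603

21.2603


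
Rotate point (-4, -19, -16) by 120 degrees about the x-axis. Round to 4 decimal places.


x' = -4
y' = -19*cos(120) - -16*sin(120) = 23.3564
z' = -19*sin(120) + -16*cos(120) = -8.4545

(-4, 23.3564, -8.4545)


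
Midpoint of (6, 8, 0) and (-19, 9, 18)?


Midpoint = ((6+-19)/2, (8+9)/2, (0+18)/2) = (-6.5, 8.5, 9)

(-6.5, 8.5, 9)


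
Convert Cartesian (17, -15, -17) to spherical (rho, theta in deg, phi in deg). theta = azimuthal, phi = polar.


rho = sqrt(17^2 + (-15)^2 + (-17)^2) = 28.3373
theta = atan2(-15, 17) = 318.5763 deg
phi = acos(-17/28.3373) = 126.864 deg

rho = 28.3373, theta = 318.5763 deg, phi = 126.864 deg


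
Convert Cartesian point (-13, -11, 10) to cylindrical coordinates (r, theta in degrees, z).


r = sqrt((-13)^2 + (-11)^2) = 17.0294
theta = atan2(-11, -13) = 220.2364 deg
z = 10

r = 17.0294, theta = 220.2364 deg, z = 10


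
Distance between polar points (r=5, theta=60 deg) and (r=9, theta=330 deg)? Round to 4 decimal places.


d = sqrt(r1^2 + r2^2 - 2*r1*r2*cos(t2-t1))
d = sqrt(5^2 + 9^2 - 2*5*9*cos(330-60)) = 10.2956

10.2956


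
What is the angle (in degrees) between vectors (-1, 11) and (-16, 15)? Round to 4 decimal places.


dot = -1*-16 + 11*15 = 181
|u| = 11.0454, |v| = 21.9317
cos(angle) = 0.7472
angle = 41.6532 degrees

41.6532 degrees


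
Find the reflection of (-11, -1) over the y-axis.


Reflection across y-axis: (x, y) -> (-x, y)
(-11, -1) -> (11, -1)

(11, -1)


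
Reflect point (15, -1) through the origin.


Reflection through origin: (x, y) -> (-x, -y)
(15, -1) -> (-15, 1)

(-15, 1)


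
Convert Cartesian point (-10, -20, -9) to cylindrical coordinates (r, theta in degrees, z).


r = sqrt((-10)^2 + (-20)^2) = 22.3607
theta = atan2(-20, -10) = 243.4349 deg
z = -9

r = 22.3607, theta = 243.4349 deg, z = -9


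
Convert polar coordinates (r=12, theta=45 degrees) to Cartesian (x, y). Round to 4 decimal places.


x = 12 * cos(45) = 8.4853
y = 12 * sin(45) = 8.4853

(8.4853, 8.4853)


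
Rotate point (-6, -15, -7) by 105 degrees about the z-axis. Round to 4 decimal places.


x' = -6*cos(105) - -15*sin(105) = 16.0418
y' = -6*sin(105) + -15*cos(105) = -1.9133
z' = -7

(16.0418, -1.9133, -7)


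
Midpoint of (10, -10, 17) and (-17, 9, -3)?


Midpoint = ((10+-17)/2, (-10+9)/2, (17+-3)/2) = (-3.5, -0.5, 7)

(-3.5, -0.5, 7)


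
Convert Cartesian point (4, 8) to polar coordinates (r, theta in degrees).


r = sqrt(4^2 + 8^2) = 8.9443
theta = atan2(8, 4) = 63.4349 degrees

r = 8.9443, theta = 63.4349 degrees


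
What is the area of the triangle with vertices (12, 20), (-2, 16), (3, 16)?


Area = |x1(y2-y3) + x2(y3-y1) + x3(y1-y2)| / 2
= |12*(16-16) + -2*(16-20) + 3*(20-16)| / 2
= 10

10


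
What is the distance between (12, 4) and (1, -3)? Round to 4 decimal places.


d = sqrt((1-12)^2 + (-3-4)^2) = 13.0384

13.0384


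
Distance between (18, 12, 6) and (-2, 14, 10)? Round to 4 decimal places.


d = sqrt((-2-18)^2 + (14-12)^2 + (10-6)^2) = 20.4939

20.4939


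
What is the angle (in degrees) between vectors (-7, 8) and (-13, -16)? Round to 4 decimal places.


dot = -7*-13 + 8*-16 = -37
|u| = 10.6301, |v| = 20.6155
cos(angle) = -0.1688
angle = 99.7202 degrees

99.7202 degrees


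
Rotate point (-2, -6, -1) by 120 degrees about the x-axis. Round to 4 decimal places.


x' = -2
y' = -6*cos(120) - -1*sin(120) = 3.866
z' = -6*sin(120) + -1*cos(120) = -4.6962

(-2, 3.866, -4.6962)


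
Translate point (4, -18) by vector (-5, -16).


Translation: (x+dx, y+dy) = (4+-5, -18+-16) = (-1, -34)

(-1, -34)


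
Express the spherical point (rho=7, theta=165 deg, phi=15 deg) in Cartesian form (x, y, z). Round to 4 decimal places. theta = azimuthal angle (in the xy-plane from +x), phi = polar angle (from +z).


x = 7 * sin(15) * cos(165) = -1.75
y = 7 * sin(15) * sin(165) = 0.4689
z = 7 * cos(15) = 6.7615

(-1.75, 0.4689, 6.7615)


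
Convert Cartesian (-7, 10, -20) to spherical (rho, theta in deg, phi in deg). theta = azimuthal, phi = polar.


rho = sqrt((-7)^2 + 10^2 + (-20)^2) = 23.4307
theta = atan2(10, -7) = 124.992 deg
phi = acos(-20/23.4307) = 148.6031 deg

rho = 23.4307, theta = 124.992 deg, phi = 148.6031 deg


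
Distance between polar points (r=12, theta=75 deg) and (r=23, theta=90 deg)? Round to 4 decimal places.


d = sqrt(r1^2 + r2^2 - 2*r1*r2*cos(t2-t1))
d = sqrt(12^2 + 23^2 - 2*12*23*cos(90-75)) = 11.8241

11.8241


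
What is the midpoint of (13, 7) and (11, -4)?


Midpoint = ((13+11)/2, (7+-4)/2) = (12, 1.5)

(12, 1.5)


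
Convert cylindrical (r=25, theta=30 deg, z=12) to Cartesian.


x = 25 * cos(30) = 21.6506
y = 25 * sin(30) = 12.5
z = 12

(21.6506, 12.5, 12)


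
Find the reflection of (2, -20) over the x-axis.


Reflection across x-axis: (x, y) -> (x, -y)
(2, -20) -> (2, 20)

(2, 20)


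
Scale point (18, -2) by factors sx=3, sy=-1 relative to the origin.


Scaling: (x*sx, y*sy) = (18*3, -2*-1) = (54, 2)

(54, 2)


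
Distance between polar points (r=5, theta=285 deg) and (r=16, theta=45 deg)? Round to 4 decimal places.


d = sqrt(r1^2 + r2^2 - 2*r1*r2*cos(t2-t1))
d = sqrt(5^2 + 16^2 - 2*5*16*cos(45-285)) = 19

19


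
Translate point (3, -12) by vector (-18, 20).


Translation: (x+dx, y+dy) = (3+-18, -12+20) = (-15, 8)

(-15, 8)


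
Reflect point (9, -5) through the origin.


Reflection through origin: (x, y) -> (-x, -y)
(9, -5) -> (-9, 5)

(-9, 5)


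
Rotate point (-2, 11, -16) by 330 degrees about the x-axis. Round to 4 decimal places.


x' = -2
y' = 11*cos(330) - -16*sin(330) = 1.5263
z' = 11*sin(330) + -16*cos(330) = -19.3564

(-2, 1.5263, -19.3564)


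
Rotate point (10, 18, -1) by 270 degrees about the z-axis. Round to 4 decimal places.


x' = 10*cos(270) - 18*sin(270) = 18
y' = 10*sin(270) + 18*cos(270) = -10
z' = -1

(18, -10, -1)


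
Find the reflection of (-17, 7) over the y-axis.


Reflection across y-axis: (x, y) -> (-x, y)
(-17, 7) -> (17, 7)

(17, 7)


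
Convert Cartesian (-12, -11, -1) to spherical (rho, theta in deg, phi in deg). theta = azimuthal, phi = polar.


rho = sqrt((-12)^2 + (-11)^2 + (-1)^2) = 16.3095
theta = atan2(-11, -12) = 222.5104 deg
phi = acos(-1/16.3095) = 93.5152 deg

rho = 16.3095, theta = 222.5104 deg, phi = 93.5152 deg


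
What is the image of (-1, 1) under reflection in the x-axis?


Reflection across x-axis: (x, y) -> (x, -y)
(-1, 1) -> (-1, -1)

(-1, -1)


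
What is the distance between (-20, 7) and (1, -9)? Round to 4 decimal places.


d = sqrt((1--20)^2 + (-9-7)^2) = 26.4008

26.4008


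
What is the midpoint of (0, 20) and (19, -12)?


Midpoint = ((0+19)/2, (20+-12)/2) = (9.5, 4)

(9.5, 4)


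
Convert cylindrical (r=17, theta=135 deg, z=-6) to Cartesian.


x = 17 * cos(135) = -12.0208
y = 17 * sin(135) = 12.0208
z = -6

(-12.0208, 12.0208, -6)


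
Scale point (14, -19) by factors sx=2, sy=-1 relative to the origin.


Scaling: (x*sx, y*sy) = (14*2, -19*-1) = (28, 19)

(28, 19)


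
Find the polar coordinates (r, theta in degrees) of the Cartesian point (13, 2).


r = sqrt(13^2 + 2^2) = 13.1529
theta = atan2(2, 13) = 8.7462 degrees

r = 13.1529, theta = 8.7462 degrees


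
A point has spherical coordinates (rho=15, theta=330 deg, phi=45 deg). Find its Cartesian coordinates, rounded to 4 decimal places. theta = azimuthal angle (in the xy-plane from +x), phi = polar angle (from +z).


x = 15 * sin(45) * cos(330) = 9.1856
y = 15 * sin(45) * sin(330) = -5.3033
z = 15 * cos(45) = 10.6066

(9.1856, -5.3033, 10.6066)


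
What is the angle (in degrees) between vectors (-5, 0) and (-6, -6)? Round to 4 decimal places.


dot = -5*-6 + 0*-6 = 30
|u| = 5, |v| = 8.4853
cos(angle) = 0.7071
angle = 45 degrees

45 degrees


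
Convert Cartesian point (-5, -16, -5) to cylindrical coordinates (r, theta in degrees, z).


r = sqrt((-5)^2 + (-16)^2) = 16.7631
theta = atan2(-16, -5) = 252.646 deg
z = -5

r = 16.7631, theta = 252.646 deg, z = -5


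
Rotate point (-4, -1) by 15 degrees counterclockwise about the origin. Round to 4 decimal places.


x' = -4*cos(15) - -1*sin(15) = -3.6049
y' = -4*sin(15) + -1*cos(15) = -2.0012

(-3.6049, -2.0012)


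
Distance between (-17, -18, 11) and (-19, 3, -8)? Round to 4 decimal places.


d = sqrt((-19--17)^2 + (3--18)^2 + (-8-11)^2) = 28.3901

28.3901


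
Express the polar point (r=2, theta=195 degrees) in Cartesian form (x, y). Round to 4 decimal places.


x = 2 * cos(195) = -1.9319
y = 2 * sin(195) = -0.5176

(-1.9319, -0.5176)


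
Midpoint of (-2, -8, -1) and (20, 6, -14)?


Midpoint = ((-2+20)/2, (-8+6)/2, (-1+-14)/2) = (9, -1, -7.5)

(9, -1, -7.5)


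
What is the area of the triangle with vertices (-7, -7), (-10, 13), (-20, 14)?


Area = |x1(y2-y3) + x2(y3-y1) + x3(y1-y2)| / 2
= |-7*(13-14) + -10*(14--7) + -20*(-7-13)| / 2
= 98.5

98.5


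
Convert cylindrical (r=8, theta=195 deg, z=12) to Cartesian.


x = 8 * cos(195) = -7.7274
y = 8 * sin(195) = -2.0706
z = 12

(-7.7274, -2.0706, 12)


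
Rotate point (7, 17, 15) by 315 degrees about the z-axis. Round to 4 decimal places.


x' = 7*cos(315) - 17*sin(315) = 16.9706
y' = 7*sin(315) + 17*cos(315) = 7.0711
z' = 15

(16.9706, 7.0711, 15)


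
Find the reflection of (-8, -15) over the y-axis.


Reflection across y-axis: (x, y) -> (-x, y)
(-8, -15) -> (8, -15)

(8, -15)


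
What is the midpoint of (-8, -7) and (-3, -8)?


Midpoint = ((-8+-3)/2, (-7+-8)/2) = (-5.5, -7.5)

(-5.5, -7.5)


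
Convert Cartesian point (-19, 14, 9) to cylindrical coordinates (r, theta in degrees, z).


r = sqrt((-19)^2 + 14^2) = 23.6008
theta = atan2(14, -19) = 143.6156 deg
z = 9

r = 23.6008, theta = 143.6156 deg, z = 9


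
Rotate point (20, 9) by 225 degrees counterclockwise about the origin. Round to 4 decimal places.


x' = 20*cos(225) - 9*sin(225) = -7.7782
y' = 20*sin(225) + 9*cos(225) = -20.5061

(-7.7782, -20.5061)


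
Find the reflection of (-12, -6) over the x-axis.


Reflection across x-axis: (x, y) -> (x, -y)
(-12, -6) -> (-12, 6)

(-12, 6)


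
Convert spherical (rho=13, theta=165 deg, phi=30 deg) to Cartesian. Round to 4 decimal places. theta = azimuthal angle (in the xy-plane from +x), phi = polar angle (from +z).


x = 13 * sin(30) * cos(165) = -6.2785
y = 13 * sin(30) * sin(165) = 1.6823
z = 13 * cos(30) = 11.2583

(-6.2785, 1.6823, 11.2583)


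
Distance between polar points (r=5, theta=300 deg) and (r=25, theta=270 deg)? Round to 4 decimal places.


d = sqrt(r1^2 + r2^2 - 2*r1*r2*cos(t2-t1))
d = sqrt(5^2 + 25^2 - 2*5*25*cos(270-300)) = 20.8205

20.8205


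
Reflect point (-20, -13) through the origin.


Reflection through origin: (x, y) -> (-x, -y)
(-20, -13) -> (20, 13)

(20, 13)


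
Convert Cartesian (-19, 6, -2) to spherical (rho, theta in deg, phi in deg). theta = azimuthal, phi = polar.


rho = sqrt((-19)^2 + 6^2 + (-2)^2) = 20.025
theta = atan2(6, -19) = 162.4744 deg
phi = acos(-2/20.025) = 95.732 deg

rho = 20.025, theta = 162.4744 deg, phi = 95.732 deg


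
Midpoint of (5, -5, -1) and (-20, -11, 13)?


Midpoint = ((5+-20)/2, (-5+-11)/2, (-1+13)/2) = (-7.5, -8, 6)

(-7.5, -8, 6)


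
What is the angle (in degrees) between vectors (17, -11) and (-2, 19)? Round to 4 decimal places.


dot = 17*-2 + -11*19 = -243
|u| = 20.2485, |v| = 19.105
cos(angle) = -0.6282
angle = 128.9142 degrees

128.9142 degrees
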